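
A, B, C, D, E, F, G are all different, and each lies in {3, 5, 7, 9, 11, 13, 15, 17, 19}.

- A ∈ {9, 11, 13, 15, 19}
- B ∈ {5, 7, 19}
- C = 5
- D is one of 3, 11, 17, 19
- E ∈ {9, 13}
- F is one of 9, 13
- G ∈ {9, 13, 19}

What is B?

C's domain is down to {5}, so C = 5. Strike 5 from B.
E and F between them cover only {9, 13} — a naked pair. Remove those values from A, G.
G's domain is down to {19}, so G = 19. Eliminate 19 elsewhere: A, B, D.
So B = 7.

7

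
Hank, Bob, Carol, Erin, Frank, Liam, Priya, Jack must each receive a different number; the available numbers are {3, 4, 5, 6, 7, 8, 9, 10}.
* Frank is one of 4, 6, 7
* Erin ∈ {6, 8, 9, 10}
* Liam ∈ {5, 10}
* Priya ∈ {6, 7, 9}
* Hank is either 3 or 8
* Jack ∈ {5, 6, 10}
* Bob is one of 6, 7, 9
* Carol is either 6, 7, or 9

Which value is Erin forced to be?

The 8 variables together cover exactly {3, 4, 5, 6, 7, 8, 9, 10} — 8 values for 8 variables — and 3 appears only in Hank's list, so Hank = 3.
Among the 7 still-open variables, 4 fits only Frank (and all 7 values in {4, 5, 6, 7, 8, 9, 10} must be used), so Frank = 4.
The 6 still-open variables draw from only 6 values {5, 6, 7, 8, 9, 10}, so each is used; only Erin can be 8, hence Erin = 8.

8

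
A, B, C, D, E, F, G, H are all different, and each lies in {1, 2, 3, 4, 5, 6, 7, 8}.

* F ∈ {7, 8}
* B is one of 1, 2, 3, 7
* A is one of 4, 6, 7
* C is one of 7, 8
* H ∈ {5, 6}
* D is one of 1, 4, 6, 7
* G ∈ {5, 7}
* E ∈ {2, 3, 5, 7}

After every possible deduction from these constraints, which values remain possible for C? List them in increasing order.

C and F between them cover only {7, 8} — a naked pair. Remove those values from A, B, D, E, G.
G's domain is down to {5}, so G = 5. Strike 5 from E, H.
That leaves H = 6. Remove 6 from A, D.
A's domain is down to {4}, so A = 4. Eliminate 4 elsewhere: D.
D has just one choice, so D = 1. Strike 1 from B.
No further eliminations apply; C can still be any of 7, 8.

7, 8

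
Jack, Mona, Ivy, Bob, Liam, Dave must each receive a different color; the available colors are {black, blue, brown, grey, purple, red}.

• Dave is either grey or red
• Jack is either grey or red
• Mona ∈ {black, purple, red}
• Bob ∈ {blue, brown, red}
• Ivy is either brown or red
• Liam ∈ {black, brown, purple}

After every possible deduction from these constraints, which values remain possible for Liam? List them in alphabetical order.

The 6 variables together cover exactly {black, blue, brown, grey, purple, red} — 6 values for 6 variables — and blue appears only in Bob's list, so Bob = blue.
The 2 variables Jack and Dave are confined to {grey, red}, which locks those values in; drop them from Mona, Ivy.
Ivy's domain is down to {brown}, so Ivy = brown. Eliminate brown elsewhere: Liam.
No further eliminations apply; Liam can still be any of black, purple.

black, purple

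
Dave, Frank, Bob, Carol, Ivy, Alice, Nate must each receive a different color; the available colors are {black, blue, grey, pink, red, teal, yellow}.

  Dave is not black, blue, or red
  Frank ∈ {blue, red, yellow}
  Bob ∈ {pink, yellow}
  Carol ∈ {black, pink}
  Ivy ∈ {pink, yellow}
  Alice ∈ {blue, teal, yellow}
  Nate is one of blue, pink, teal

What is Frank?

The 7 variables together cover exactly {black, blue, grey, pink, red, teal, yellow} — 7 values for 7 variables — and black appears only in Carol's list, so Carol = black.
The 6 still-open variables draw from only 6 values {blue, grey, pink, red, teal, yellow}, so each is used; only Dave can be grey, hence Dave = grey.
Among the 5 still-open variables, red fits only Frank (and all 5 values in {blue, pink, red, teal, yellow} must be used), so Frank = red.

red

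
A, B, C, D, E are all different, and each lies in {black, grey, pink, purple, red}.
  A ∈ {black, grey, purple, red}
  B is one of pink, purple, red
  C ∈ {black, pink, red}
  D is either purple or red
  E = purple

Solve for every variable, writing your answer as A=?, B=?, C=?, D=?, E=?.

E's domain is down to {purple}, so E = purple. Remove purple from A, B, D.
D's domain is down to {red}, so D = red. Eliminate red elsewhere: A, B, C.
That leaves B = pink. So C can't be pink.
C has just one choice, so C = black. So A can't be black.
A's domain is down to {grey}, so A = grey.

A=grey, B=pink, C=black, D=red, E=purple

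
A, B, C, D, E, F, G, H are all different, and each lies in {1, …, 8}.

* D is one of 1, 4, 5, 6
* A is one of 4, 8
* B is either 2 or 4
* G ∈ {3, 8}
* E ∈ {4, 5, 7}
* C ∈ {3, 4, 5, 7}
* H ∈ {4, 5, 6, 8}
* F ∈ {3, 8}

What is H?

6

The 8 variables together cover exactly {1, 2, 3, 4, 5, 6, 7, 8} — 8 values for 8 variables — and 1 appears only in D's list, so D = 1.
Among the 7 still-open variables, 2 fits only B (and all 7 values in {2, 3, 4, 5, 6, 7, 8} must be used), so B = 2.
Among the 6 still-open variables, 6 fits only H (and all 6 values in {3, 4, 5, 6, 7, 8} must be used), so H = 6.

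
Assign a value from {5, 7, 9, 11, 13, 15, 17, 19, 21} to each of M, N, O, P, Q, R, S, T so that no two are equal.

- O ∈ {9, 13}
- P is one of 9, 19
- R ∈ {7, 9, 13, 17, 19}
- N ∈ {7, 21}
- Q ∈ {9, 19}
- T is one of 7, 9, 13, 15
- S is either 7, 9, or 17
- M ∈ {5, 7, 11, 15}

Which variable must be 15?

P and Q share exactly the 2 values {9, 19}; by pigeonhole those values go to them, so strike 9, 19 from O, R, S, T.
That leaves O = 13. Strike 13 from R, T.
R and S share exactly the 2 values {7, 17}; by pigeonhole those values go to them, so strike 7, 17 from M, N, T.
So 15 goes to T.

T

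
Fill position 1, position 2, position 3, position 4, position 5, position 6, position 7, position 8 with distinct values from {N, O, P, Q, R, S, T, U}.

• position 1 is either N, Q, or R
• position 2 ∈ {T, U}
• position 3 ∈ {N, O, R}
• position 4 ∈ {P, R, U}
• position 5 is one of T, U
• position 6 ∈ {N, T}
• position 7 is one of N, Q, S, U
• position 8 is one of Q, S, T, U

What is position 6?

The 8 variables together cover exactly {N, O, P, Q, R, S, T, U} — 8 values for 8 variables — and O appears only in position 3's list, so position 3 = O.
The 7 still-open variables draw from only 7 values {N, P, Q, R, S, T, U}, so each is used; only position 4 can be P, hence position 4 = P.
The 6 still-open variables together cover exactly {N, Q, R, S, T, U} — 6 values for 6 variables — and R appears only in position 1's list, so position 1 = R.
The 2 variables position 2 and position 5 are confined to {T, U}, which locks those values in; drop them from position 6, position 7, position 8.
So position 6 = N.

N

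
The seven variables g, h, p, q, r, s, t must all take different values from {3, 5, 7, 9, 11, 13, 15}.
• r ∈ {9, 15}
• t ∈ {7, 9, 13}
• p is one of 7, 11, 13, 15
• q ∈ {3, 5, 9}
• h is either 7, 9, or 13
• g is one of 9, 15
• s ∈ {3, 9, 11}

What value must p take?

11

Among the 7 variables, 5 fits only q (and all 7 values in {3, 5, 7, 9, 11, 13, 15} must be used), so q = 5.
Among the 6 still-open variables, 3 fits only s (and all 6 values in {3, 7, 9, 11, 13, 15} must be used), so s = 3.
The 5 still-open variables together cover exactly {7, 9, 11, 13, 15} — 5 values for 5 variables — and 11 appears only in p's list, so p = 11.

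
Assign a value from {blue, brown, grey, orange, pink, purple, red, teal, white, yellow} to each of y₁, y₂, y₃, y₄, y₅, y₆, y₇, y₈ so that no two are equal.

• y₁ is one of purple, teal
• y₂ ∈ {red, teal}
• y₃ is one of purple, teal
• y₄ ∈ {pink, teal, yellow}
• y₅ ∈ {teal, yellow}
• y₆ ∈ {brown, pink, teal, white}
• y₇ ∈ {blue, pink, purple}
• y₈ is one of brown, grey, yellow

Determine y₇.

y₁ and y₃ between them cover only {purple, teal} — a naked pair. Remove those values from y₂, y₄, y₅, y₆, y₇.
y₂ has just one choice, so y₂ = red.
That leaves y₅ = yellow. Eliminate yellow elsewhere: y₄, y₈.
y₄'s domain is down to {pink}, so y₄ = pink. So y₆, y₇ can't be pink.
So y₇ = blue.

blue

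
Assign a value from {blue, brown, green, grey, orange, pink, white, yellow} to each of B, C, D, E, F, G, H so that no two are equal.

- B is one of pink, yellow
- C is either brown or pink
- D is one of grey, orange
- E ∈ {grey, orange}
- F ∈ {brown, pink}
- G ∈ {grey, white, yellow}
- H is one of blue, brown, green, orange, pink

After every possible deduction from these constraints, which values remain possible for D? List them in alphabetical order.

The 2 variables C and F are confined to {brown, pink}, which locks those values in; drop them from B, H.
B must be yellow (only option left). Remove yellow from G.
The 2 variables D and E are confined to {grey, orange}, which locks those values in; drop them from G, H.
G's domain is down to {white}, so G = white.
No further eliminations apply; D can still be any of grey, orange.

grey, orange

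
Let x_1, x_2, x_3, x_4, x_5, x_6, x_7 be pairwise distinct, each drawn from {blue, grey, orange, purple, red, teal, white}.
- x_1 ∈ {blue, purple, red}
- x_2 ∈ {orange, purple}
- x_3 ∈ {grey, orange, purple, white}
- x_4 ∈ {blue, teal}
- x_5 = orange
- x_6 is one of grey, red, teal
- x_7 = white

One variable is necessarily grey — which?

x_5's domain is down to {orange}, so x_5 = orange. Remove orange from x_2, x_3.
x_7's domain is down to {white}, so x_7 = white. Eliminate white elsewhere: x_3.
x_2's domain is down to {purple}, so x_2 = purple. So x_1, x_3 can't be purple.
So grey goes to x_3.

x_3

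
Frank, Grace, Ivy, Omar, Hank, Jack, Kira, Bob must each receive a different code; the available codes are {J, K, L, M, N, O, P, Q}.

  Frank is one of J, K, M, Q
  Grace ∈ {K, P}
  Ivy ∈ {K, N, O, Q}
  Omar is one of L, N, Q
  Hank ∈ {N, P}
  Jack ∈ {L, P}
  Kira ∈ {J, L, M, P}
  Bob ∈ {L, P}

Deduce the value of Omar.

The 8 variables together cover exactly {J, K, L, M, N, O, P, Q} — 8 values for 8 variables — and O appears only in Ivy's list, so Ivy = O.
The 2 variables Jack and Bob are confined to {L, P}, which locks those values in; drop them from Grace, Omar, Hank, Kira.
Grace must be K (only option left). Strike K from Frank.
Hank's domain is down to {N}, so Hank = N. Eliminate N elsewhere: Omar.
So Omar = Q.

Q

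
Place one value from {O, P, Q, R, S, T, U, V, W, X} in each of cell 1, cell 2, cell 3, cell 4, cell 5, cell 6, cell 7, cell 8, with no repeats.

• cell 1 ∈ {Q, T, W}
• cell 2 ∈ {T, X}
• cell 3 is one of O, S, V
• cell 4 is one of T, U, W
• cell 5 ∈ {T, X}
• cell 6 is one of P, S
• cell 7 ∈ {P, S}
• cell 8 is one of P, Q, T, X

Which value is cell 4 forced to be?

U

cell 2 and cell 5 share exactly the 2 values {T, X}; by pigeonhole those values go to them, so strike T, X from cell 1, cell 4, cell 8.
cell 6 and cell 7 share exactly the 2 values {P, S}; by pigeonhole those values go to them, so strike P, S from cell 3, cell 8.
That leaves cell 8 = Q. Remove Q from cell 1.
cell 1 must be W (only option left). Strike W from cell 4.
So cell 4 = U.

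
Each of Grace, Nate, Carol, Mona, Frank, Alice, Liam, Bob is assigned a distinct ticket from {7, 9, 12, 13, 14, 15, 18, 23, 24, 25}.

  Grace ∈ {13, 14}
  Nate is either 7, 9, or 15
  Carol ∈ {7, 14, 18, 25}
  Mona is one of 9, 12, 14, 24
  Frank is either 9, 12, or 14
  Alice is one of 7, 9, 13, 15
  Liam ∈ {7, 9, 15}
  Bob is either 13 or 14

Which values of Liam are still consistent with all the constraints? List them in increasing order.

7, 9, 15

The 2 variables Grace and Bob are confined to {13, 14}, which locks those values in; drop them from Carol, Mona, Frank, Alice.
Nate, Alice, Liam share exactly the 3 values {7, 9, 15}; by pigeonhole those values go to them, so strike 7, 9, 15 from Carol, Mona, Frank.
Frank's domain is down to {12}, so Frank = 12. Remove 12 from Mona.
Mona has just one choice, so Mona = 24.
No further eliminations apply; Liam can still be any of 7, 9, 15.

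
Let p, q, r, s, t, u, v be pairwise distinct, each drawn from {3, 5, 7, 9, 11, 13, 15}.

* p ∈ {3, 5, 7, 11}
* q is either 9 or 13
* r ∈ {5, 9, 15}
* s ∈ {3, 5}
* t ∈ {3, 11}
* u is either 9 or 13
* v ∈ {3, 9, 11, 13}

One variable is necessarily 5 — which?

s

The 7 variables together cover exactly {3, 5, 7, 9, 11, 13, 15} — 7 values for 7 variables — and 7 appears only in p's list, so p = 7.
Among the 6 still-open variables, 15 fits only r (and all 6 values in {3, 5, 9, 11, 13, 15} must be used), so r = 15.
Among the 5 still-open variables, 5 fits only s (and all 5 values in {3, 5, 9, 11, 13} must be used), so s = 5.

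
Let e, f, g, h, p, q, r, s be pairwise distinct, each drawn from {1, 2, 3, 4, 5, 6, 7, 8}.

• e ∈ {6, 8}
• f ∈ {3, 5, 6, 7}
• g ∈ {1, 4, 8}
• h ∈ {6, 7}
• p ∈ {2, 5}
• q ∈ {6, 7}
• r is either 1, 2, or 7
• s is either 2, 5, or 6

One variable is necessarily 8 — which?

Among the 8 variables, 3 fits only f (and all 8 values in {1, 2, 3, 4, 5, 6, 7, 8} must be used), so f = 3.
The 7 still-open variables together cover exactly {1, 2, 4, 5, 6, 7, 8} — 7 values for 7 variables — and 4 appears only in g's list, so g = 4.
The 6 still-open variables draw from only 6 values {1, 2, 5, 6, 7, 8}, so each is used; only r can be 1, hence r = 1.
The 5 still-open variables together cover exactly {2, 5, 6, 7, 8} — 5 values for 5 variables — and 8 appears only in e's list, so e = 8.

e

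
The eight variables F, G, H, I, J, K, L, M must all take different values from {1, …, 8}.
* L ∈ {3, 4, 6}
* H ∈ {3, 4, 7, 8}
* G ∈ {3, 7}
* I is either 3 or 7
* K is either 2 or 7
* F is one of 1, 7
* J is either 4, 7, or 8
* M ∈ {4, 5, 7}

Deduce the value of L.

6

The 8 variables together cover exactly {1, 2, 3, 4, 5, 6, 7, 8} — 8 values for 8 variables — and 1 appears only in F's list, so F = 1.
The 7 still-open variables draw from only 7 values {2, 3, 4, 5, 6, 7, 8}, so each is used; only K can be 2, hence K = 2.
Among the 6 still-open variables, 5 fits only M (and all 6 values in {3, 4, 5, 6, 7, 8} must be used), so M = 5.
Among the 5 still-open variables, 6 fits only L (and all 5 values in {3, 4, 6, 7, 8} must be used), so L = 6.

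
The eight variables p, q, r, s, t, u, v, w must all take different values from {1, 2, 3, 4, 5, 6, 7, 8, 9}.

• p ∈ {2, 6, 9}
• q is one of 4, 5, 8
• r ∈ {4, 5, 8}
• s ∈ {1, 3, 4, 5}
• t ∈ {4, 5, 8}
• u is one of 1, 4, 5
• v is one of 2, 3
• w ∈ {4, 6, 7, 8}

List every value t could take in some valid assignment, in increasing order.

4, 5, 8

q, r, t between them cover only {4, 5, 8} — a naked triple. Remove those values from s, u, w.
u must be 1 (only option left). Eliminate 1 elsewhere: s.
s has just one choice, so s = 3. Remove 3 from v.
v must be 2 (only option left). Strike 2 from p.
No further eliminations apply; t can still be any of 4, 5, 8.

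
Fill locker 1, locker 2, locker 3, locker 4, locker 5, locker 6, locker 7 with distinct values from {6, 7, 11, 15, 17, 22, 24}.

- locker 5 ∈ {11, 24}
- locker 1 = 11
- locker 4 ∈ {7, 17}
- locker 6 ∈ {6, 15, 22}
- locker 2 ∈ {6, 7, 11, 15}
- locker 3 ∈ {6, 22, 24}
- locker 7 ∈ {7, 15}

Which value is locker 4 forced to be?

locker 1's domain is down to {11}, so locker 1 = 11. Remove 11 from locker 2, locker 5.
locker 5 has just one choice, so locker 5 = 24. So locker 3 can't be 24.
Among the 5 still-open variables, 17 fits only locker 4 (and all 5 values in {6, 7, 15, 17, 22} must be used), so locker 4 = 17.

17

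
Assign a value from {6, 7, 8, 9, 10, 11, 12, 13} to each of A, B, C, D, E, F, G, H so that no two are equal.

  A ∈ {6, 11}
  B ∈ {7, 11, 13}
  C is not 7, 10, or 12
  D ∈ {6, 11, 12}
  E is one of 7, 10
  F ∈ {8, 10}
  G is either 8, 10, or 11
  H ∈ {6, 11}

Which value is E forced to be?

7

Among the 8 variables, 9 fits only C (and all 8 values in {6, 7, 8, 9, 10, 11, 12, 13} must be used), so C = 9.
The 7 still-open variables together cover exactly {6, 7, 8, 10, 11, 12, 13} — 7 values for 7 variables — and 12 appears only in D's list, so D = 12.
The 6 still-open variables draw from only 6 values {6, 7, 8, 10, 11, 13}, so each is used; only B can be 13, hence B = 13.
The 5 still-open variables together cover exactly {6, 7, 8, 10, 11} — 5 values for 5 variables — and 7 appears only in E's list, so E = 7.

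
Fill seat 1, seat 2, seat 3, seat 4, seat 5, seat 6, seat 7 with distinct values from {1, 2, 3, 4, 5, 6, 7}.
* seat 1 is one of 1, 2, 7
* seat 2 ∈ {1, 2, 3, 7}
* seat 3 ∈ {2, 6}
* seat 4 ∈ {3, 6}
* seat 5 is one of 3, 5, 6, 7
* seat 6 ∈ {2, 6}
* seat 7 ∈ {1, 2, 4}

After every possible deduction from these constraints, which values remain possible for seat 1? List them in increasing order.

1, 7

Among the 7 variables, 4 fits only seat 7 (and all 7 values in {1, 2, 3, 4, 5, 6, 7} must be used), so seat 7 = 4.
The 6 still-open variables together cover exactly {1, 2, 3, 5, 6, 7} — 6 values for 6 variables — and 5 appears only in seat 5's list, so seat 5 = 5.
seat 3 and seat 6 between them cover only {2, 6} — a naked pair. Remove those values from seat 1, seat 2, seat 4.
That leaves seat 4 = 3. So seat 2 can't be 3.
No further eliminations apply; seat 1 can still be any of 1, 7.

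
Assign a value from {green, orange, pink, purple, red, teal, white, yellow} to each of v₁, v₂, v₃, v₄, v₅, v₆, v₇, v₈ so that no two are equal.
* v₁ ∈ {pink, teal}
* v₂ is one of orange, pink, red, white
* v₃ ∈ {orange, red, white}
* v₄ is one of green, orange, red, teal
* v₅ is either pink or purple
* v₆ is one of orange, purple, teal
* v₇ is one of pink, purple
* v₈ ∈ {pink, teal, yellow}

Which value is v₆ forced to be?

Among the 8 variables, green fits only v₄ (and all 8 values in {green, orange, pink, purple, red, teal, white, yellow} must be used), so v₄ = green.
The 7 still-open variables draw from only 7 values {orange, pink, purple, red, teal, white, yellow}, so each is used; only v₈ can be yellow, hence v₈ = yellow.
The 2 variables v₅ and v₇ are confined to {pink, purple}, which locks those values in; drop them from v₁, v₂, v₆.
v₁ has just one choice, so v₁ = teal. Eliminate teal elsewhere: v₆.
So v₆ = orange.

orange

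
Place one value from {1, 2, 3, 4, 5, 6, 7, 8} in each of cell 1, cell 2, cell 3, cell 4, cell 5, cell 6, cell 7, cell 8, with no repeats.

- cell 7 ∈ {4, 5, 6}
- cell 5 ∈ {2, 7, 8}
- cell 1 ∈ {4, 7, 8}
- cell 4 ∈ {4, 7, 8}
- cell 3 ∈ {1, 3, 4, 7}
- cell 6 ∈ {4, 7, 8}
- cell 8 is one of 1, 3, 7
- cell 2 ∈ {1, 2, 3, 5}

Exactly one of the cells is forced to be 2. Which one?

cell 5

Among the 8 variables, 6 fits only cell 7 (and all 8 values in {1, 2, 3, 4, 5, 6, 7, 8} must be used), so cell 7 = 6.
The 7 still-open variables draw from only 7 values {1, 2, 3, 4, 5, 7, 8}, so each is used; only cell 2 can be 5, hence cell 2 = 5.
The 6 still-open variables draw from only 6 values {1, 2, 3, 4, 7, 8}, so each is used; only cell 5 can be 2, hence cell 5 = 2.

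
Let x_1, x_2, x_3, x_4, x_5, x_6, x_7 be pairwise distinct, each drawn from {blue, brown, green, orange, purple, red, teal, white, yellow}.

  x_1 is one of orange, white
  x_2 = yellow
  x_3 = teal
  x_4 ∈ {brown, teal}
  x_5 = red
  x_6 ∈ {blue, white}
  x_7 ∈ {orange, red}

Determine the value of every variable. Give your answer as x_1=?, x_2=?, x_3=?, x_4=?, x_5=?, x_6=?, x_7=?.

x_1=white, x_2=yellow, x_3=teal, x_4=brown, x_5=red, x_6=blue, x_7=orange

x_2 has just one choice, so x_2 = yellow.
x_3 has just one choice, so x_3 = teal. Strike teal from x_4.
x_4 has just one choice, so x_4 = brown.
x_5 has just one choice, so x_5 = red. Remove red from x_7.
x_7 has just one choice, so x_7 = orange. Strike orange from x_1.
x_1's domain is down to {white}, so x_1 = white. Eliminate white elsewhere: x_6.
That leaves x_6 = blue.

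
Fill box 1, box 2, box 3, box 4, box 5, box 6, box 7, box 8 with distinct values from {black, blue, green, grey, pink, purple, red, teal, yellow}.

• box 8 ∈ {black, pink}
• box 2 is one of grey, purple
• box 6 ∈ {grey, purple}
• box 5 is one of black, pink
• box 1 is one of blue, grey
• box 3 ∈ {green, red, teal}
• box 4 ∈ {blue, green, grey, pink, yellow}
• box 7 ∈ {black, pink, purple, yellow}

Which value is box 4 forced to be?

box 2 and box 6 between them cover only {grey, purple} — a naked pair. Remove those values from box 1, box 4, box 7.
box 1's domain is down to {blue}, so box 1 = blue. Remove blue from box 4.
box 5 and box 8 between them cover only {black, pink} — a naked pair. Remove those values from box 4, box 7.
box 7's domain is down to {yellow}, so box 7 = yellow. Strike yellow from box 4.
So box 4 = green.

green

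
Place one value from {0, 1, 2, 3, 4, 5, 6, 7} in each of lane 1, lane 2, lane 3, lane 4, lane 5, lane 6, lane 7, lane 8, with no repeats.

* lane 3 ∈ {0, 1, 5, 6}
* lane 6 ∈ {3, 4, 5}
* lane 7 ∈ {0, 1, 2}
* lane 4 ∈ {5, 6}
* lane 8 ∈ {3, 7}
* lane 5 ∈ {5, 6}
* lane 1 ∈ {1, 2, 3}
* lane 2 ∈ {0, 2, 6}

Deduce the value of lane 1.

The 8 variables together cover exactly {0, 1, 2, 3, 4, 5, 6, 7} — 8 values for 8 variables — and 4 appears only in lane 6's list, so lane 6 = 4.
The 7 still-open variables draw from only 7 values {0, 1, 2, 3, 5, 6, 7}, so each is used; only lane 8 can be 7, hence lane 8 = 7.
Among the 6 still-open variables, 3 fits only lane 1 (and all 6 values in {0, 1, 2, 3, 5, 6} must be used), so lane 1 = 3.

3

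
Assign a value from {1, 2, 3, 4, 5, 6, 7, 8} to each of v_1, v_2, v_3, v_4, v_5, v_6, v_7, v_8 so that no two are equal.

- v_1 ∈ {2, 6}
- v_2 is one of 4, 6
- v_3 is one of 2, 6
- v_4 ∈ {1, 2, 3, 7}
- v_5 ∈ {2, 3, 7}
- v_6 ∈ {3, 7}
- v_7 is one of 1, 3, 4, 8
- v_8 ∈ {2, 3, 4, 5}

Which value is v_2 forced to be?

Among the 8 variables, 5 fits only v_8 (and all 8 values in {1, 2, 3, 4, 5, 6, 7, 8} must be used), so v_8 = 5.
The 7 still-open variables draw from only 7 values {1, 2, 3, 4, 6, 7, 8}, so each is used; only v_7 can be 8, hence v_7 = 8.
The 6 still-open variables draw from only 6 values {1, 2, 3, 4, 6, 7}, so each is used; only v_4 can be 1, hence v_4 = 1.
The 5 still-open variables draw from only 5 values {2, 3, 4, 6, 7}, so each is used; only v_2 can be 4, hence v_2 = 4.

4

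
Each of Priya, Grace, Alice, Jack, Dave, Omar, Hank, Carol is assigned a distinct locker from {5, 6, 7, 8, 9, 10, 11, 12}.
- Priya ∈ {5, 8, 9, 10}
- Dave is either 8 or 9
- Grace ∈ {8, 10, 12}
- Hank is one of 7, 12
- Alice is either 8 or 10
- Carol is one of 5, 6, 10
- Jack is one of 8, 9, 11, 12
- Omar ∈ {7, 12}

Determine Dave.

9

The 8 variables together cover exactly {5, 6, 7, 8, 9, 10, 11, 12} — 8 values for 8 variables — and 6 appears only in Carol's list, so Carol = 6.
The 7 still-open variables draw from only 7 values {5, 7, 8, 9, 10, 11, 12}, so each is used; only Priya can be 5, hence Priya = 5.
The 6 still-open variables draw from only 6 values {7, 8, 9, 10, 11, 12}, so each is used; only Jack can be 11, hence Jack = 11.
The 5 still-open variables together cover exactly {7, 8, 9, 10, 12} — 5 values for 5 variables — and 9 appears only in Dave's list, so Dave = 9.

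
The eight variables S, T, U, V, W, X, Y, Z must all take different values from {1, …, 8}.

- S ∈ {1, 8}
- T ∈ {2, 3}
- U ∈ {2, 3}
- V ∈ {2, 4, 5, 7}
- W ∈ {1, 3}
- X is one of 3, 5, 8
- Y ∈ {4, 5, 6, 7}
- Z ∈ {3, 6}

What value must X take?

5

T and U between them cover only {2, 3} — a naked pair. Remove those values from V, W, X, Z.
W has just one choice, so W = 1. Remove 1 from S.
That leaves Z = 6. Remove 6 from Y.
S has just one choice, so S = 8. So X can't be 8.
So X = 5.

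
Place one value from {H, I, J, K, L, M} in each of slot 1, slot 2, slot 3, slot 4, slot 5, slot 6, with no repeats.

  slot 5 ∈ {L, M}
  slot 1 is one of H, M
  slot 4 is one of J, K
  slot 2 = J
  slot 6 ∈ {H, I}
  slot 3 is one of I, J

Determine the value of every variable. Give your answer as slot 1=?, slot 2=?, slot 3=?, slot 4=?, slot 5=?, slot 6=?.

slot 2 must be J (only option left). So slot 3, slot 4 can't be J.
slot 3 has just one choice, so slot 3 = I. Strike I from slot 6.
slot 4 must be K (only option left).
slot 6's domain is down to {H}, so slot 6 = H. Eliminate H elsewhere: slot 1.
slot 1's domain is down to {M}, so slot 1 = M. Strike M from slot 5.
slot 5 must be L (only option left).

slot 1=M, slot 2=J, slot 3=I, slot 4=K, slot 5=L, slot 6=H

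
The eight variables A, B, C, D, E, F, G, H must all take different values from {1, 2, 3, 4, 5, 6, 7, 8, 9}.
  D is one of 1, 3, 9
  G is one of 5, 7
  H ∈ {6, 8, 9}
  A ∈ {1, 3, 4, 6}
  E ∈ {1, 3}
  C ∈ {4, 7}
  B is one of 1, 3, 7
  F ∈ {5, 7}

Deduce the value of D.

The 8 variables together cover exactly {1, 3, 4, 5, 6, 7, 8, 9} — 8 values for 8 variables — and 8 appears only in H's list, so H = 8.
The 7 still-open variables together cover exactly {1, 3, 4, 5, 6, 7, 9} — 7 values for 7 variables — and 6 appears only in A's list, so A = 6.
The 6 still-open variables draw from only 6 values {1, 3, 4, 5, 7, 9}, so each is used; only C can be 4, hence C = 4.
Among the 5 still-open variables, 9 fits only D (and all 5 values in {1, 3, 5, 7, 9} must be used), so D = 9.

9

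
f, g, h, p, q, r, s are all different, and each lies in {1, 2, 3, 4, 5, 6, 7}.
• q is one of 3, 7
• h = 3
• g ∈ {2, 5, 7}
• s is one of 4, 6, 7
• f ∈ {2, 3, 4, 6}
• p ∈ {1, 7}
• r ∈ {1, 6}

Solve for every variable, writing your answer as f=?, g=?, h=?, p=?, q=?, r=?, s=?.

h's domain is down to {3}, so h = 3. Strike 3 from f, q.
q has just one choice, so q = 7. Remove 7 from g, p, s.
p's domain is down to {1}, so p = 1. Strike 1 from r.
r's domain is down to {6}, so r = 6. Remove 6 from f, s.
s has just one choice, so s = 4. Remove 4 from f.
That leaves f = 2. So g can't be 2.
g must be 5 (only option left).

f=2, g=5, h=3, p=1, q=7, r=6, s=4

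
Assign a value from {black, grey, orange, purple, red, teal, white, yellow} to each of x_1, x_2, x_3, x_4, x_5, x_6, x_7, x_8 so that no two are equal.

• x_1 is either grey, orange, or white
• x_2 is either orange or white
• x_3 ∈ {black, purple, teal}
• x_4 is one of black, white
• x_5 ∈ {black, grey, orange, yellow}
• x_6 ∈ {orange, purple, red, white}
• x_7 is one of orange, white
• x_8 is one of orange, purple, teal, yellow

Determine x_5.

The 8 variables together cover exactly {black, grey, orange, purple, red, teal, white, yellow} — 8 values for 8 variables — and red appears only in x_6's list, so x_6 = red.
The 2 variables x_2 and x_7 are confined to {orange, white}, which locks those values in; drop them from x_1, x_4, x_5, x_8.
x_1's domain is down to {grey}, so x_1 = grey. Strike grey from x_5.
x_4 must be black (only option left). Eliminate black elsewhere: x_3, x_5.
So x_5 = yellow.

yellow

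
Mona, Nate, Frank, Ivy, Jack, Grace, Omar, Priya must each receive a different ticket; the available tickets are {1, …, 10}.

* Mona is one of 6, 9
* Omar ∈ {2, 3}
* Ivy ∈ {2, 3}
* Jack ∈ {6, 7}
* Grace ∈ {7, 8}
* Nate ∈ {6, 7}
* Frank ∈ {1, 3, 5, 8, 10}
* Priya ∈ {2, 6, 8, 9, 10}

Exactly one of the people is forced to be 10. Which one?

Priya

Nate and Jack share exactly the 2 values {6, 7}; by pigeonhole those values go to them, so strike 6, 7 from Mona, Grace, Priya.
Mona must be 9 (only option left). Eliminate 9 elsewhere: Priya.
Grace's domain is down to {8}, so Grace = 8. Remove 8 from Frank, Priya.
The 2 variables Ivy and Omar are confined to {2, 3}, which locks those values in; drop them from Frank, Priya.
So 10 goes to Priya.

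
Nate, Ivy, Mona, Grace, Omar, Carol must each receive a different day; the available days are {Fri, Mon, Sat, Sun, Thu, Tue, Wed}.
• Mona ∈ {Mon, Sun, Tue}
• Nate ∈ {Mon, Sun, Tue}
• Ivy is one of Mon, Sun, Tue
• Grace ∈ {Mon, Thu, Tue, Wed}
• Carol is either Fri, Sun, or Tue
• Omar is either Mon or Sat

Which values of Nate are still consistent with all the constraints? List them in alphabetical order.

Mon, Sun, Tue

The 3 variables Nate, Ivy, Mona are confined to {Mon, Sun, Tue}, which locks those values in; drop them from Grace, Omar, Carol.
Omar's domain is down to {Sat}, so Omar = Sat.
Carol's domain is down to {Fri}, so Carol = Fri.
No further eliminations apply; Nate can still be any of Mon, Sun, Tue.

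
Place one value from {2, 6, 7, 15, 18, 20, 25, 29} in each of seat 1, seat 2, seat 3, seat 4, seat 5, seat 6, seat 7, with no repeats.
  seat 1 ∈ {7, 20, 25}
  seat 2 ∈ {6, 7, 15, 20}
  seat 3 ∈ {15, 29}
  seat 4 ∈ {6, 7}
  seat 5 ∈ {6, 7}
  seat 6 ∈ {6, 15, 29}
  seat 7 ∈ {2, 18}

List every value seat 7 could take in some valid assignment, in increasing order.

The 2 variables seat 4 and seat 5 are confined to {6, 7}, which locks those values in; drop them from seat 1, seat 2, seat 6.
The 2 variables seat 3 and seat 6 are confined to {15, 29}, which locks those values in; drop them from seat 2.
That leaves seat 2 = 20. Strike 20 from seat 1.
seat 1 must be 25 (only option left).
No further eliminations apply; seat 7 can still be any of 2, 18.

2, 18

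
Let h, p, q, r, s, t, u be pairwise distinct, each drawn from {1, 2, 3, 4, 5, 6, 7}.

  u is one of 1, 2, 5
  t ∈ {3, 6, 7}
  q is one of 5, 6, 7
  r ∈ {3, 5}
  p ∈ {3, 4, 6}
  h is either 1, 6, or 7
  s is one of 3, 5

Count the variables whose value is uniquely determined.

3

The 7 variables together cover exactly {1, 2, 3, 4, 5, 6, 7} — 7 values for 7 variables — and 2 appears only in u's list, so u = 2.
The 6 still-open variables draw from only 6 values {1, 3, 4, 5, 6, 7}, so each is used; only h can be 1, hence h = 1.
The 5 still-open variables together cover exactly {3, 4, 5, 6, 7} — 5 values for 5 variables — and 4 appears only in p's list, so p = 4.
The 2 variables r and s are confined to {3, 5}, which locks those values in; drop them from q, t.
Determined: h=1, p=4, u=2. The other variables each still have more than one consistent value. That makes 3.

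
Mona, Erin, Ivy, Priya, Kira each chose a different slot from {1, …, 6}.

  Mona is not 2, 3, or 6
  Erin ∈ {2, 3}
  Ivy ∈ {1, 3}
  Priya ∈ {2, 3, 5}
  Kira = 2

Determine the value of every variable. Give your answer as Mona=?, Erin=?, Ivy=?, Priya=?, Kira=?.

Mona=4, Erin=3, Ivy=1, Priya=5, Kira=2

Kira must be 2 (only option left). So Erin, Priya can't be 2.
Erin must be 3 (only option left). Remove 3 from Ivy, Priya.
Ivy must be 1 (only option left). So Mona can't be 1.
Priya's domain is down to {5}, so Priya = 5. Remove 5 from Mona.
Mona's domain is down to {4}, so Mona = 4.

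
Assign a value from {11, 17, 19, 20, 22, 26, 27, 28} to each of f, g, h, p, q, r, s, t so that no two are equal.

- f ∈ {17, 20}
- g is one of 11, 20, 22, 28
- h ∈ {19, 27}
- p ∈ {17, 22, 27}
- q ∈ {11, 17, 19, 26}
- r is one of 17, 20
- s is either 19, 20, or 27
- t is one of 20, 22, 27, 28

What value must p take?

22

The 8 variables together cover exactly {11, 17, 19, 20, 22, 26, 27, 28} — 8 values for 8 variables — and 26 appears only in q's list, so q = 26.
Among the 7 still-open variables, 11 fits only g (and all 7 values in {11, 17, 19, 20, 22, 27, 28} must be used), so g = 11.
Among the 6 still-open variables, 28 fits only t (and all 6 values in {17, 19, 20, 22, 27, 28} must be used), so t = 28.
Among the 5 still-open variables, 22 fits only p (and all 5 values in {17, 19, 20, 22, 27} must be used), so p = 22.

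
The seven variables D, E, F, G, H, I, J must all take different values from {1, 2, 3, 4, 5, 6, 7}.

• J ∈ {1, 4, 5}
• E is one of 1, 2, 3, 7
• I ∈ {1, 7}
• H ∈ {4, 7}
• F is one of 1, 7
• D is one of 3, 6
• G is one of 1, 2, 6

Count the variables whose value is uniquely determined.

The 7 variables draw from only 7 values {1, 2, 3, 4, 5, 6, 7}, so each is used; only J can be 5, hence J = 5.
Among the 6 still-open variables, 4 fits only H (and all 6 values in {1, 2, 3, 4, 6, 7} must be used), so H = 4.
The 2 variables F and I are confined to {1, 7}, which locks those values in; drop them from E, G.
Determined: H=4, J=5. The other variables each still have more than one consistent value. That makes 2.

2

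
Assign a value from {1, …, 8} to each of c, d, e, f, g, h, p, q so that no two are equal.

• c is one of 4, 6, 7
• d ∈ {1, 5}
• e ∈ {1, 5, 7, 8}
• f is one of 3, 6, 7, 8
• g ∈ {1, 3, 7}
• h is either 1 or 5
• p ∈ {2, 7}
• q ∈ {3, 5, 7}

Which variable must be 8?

e

The 8 variables together cover exactly {1, 2, 3, 4, 5, 6, 7, 8} — 8 values for 8 variables — and 2 appears only in p's list, so p = 2.
The 7 still-open variables draw from only 7 values {1, 3, 4, 5, 6, 7, 8}, so each is used; only c can be 4, hence c = 4.
The 6 still-open variables draw from only 6 values {1, 3, 5, 6, 7, 8}, so each is used; only f can be 6, hence f = 6.
The 5 still-open variables together cover exactly {1, 3, 5, 7, 8} — 5 values for 5 variables — and 8 appears only in e's list, so e = 8.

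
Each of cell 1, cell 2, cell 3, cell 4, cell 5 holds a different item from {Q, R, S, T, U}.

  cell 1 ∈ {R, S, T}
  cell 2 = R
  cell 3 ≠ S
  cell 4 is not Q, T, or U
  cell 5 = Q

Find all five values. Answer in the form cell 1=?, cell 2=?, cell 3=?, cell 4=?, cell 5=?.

cell 2 has just one choice, so cell 2 = R. Eliminate R elsewhere: cell 1, cell 3, cell 4.
cell 4 has just one choice, so cell 4 = S. So cell 1 can't be S.
cell 5 must be Q (only option left). Strike Q from cell 3.
That leaves cell 1 = T. Remove T from cell 3.
cell 3 has just one choice, so cell 3 = U.

cell 1=T, cell 2=R, cell 3=U, cell 4=S, cell 5=Q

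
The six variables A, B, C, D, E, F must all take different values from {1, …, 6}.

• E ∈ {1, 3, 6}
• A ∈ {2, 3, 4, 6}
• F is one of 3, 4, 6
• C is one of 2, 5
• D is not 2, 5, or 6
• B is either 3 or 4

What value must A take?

The 6 variables together cover exactly {1, 2, 3, 4, 5, 6} — 6 values for 6 variables — and 5 appears only in C's list, so C = 5.
The 5 still-open variables together cover exactly {1, 2, 3, 4, 6} — 5 values for 5 variables — and 2 appears only in A's list, so A = 2.

2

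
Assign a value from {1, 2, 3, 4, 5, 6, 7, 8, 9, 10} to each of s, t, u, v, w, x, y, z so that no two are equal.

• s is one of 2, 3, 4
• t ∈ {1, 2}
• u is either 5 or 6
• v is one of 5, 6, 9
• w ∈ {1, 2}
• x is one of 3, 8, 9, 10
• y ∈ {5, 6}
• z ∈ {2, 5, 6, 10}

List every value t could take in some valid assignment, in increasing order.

1, 2

t and w share exactly the 2 values {1, 2}; by pigeonhole those values go to them, so strike 1, 2 from s, z.
u and y share exactly the 2 values {5, 6}; by pigeonhole those values go to them, so strike 5, 6 from v, z.
v has just one choice, so v = 9. Remove 9 from x.
z must be 10 (only option left). Remove 10 from x.
No further eliminations apply; t can still be any of 1, 2.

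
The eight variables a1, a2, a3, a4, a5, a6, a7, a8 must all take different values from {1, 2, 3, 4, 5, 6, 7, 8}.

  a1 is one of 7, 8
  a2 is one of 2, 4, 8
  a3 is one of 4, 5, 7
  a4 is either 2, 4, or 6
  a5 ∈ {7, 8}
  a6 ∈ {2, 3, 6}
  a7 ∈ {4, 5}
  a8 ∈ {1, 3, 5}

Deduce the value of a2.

2

The 8 variables draw from only 8 values {1, 2, 3, 4, 5, 6, 7, 8}, so each is used; only a8 can be 1, hence a8 = 1.
The 7 still-open variables together cover exactly {2, 3, 4, 5, 6, 7, 8} — 7 values for 7 variables — and 3 appears only in a6's list, so a6 = 3.
The 6 still-open variables together cover exactly {2, 4, 5, 6, 7, 8} — 6 values for 6 variables — and 6 appears only in a4's list, so a4 = 6.
Among the 5 still-open variables, 2 fits only a2 (and all 5 values in {2, 4, 5, 7, 8} must be used), so a2 = 2.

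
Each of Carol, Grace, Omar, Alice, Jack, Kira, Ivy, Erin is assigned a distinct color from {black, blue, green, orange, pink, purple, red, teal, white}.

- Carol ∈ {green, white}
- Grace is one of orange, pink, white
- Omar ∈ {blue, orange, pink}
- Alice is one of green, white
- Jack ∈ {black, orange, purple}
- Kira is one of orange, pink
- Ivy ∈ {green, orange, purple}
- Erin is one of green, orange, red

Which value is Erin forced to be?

Among the 8 variables, black fits only Jack (and all 8 values in {black, blue, green, orange, pink, purple, red, white} must be used), so Jack = black.
The 7 still-open variables draw from only 7 values {blue, green, orange, pink, purple, red, white}, so each is used; only Omar can be blue, hence Omar = blue.
The 6 still-open variables together cover exactly {green, orange, pink, purple, red, white} — 6 values for 6 variables — and purple appears only in Ivy's list, so Ivy = purple.
Among the 5 still-open variables, red fits only Erin (and all 5 values in {green, orange, pink, red, white} must be used), so Erin = red.

red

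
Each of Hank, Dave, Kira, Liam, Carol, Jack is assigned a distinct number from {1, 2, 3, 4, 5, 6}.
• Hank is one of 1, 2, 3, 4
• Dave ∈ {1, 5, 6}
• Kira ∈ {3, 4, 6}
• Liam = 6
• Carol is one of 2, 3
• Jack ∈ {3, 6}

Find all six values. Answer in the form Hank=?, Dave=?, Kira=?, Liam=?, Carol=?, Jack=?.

Hank=1, Dave=5, Kira=4, Liam=6, Carol=2, Jack=3

Liam's domain is down to {6}, so Liam = 6. Strike 6 from Dave, Kira, Jack.
That leaves Jack = 3. Strike 3 from Hank, Kira, Carol.
Kira's domain is down to {4}, so Kira = 4. So Hank can't be 4.
Carol has just one choice, so Carol = 2. So Hank can't be 2.
That leaves Hank = 1. Remove 1 from Dave.
Dave's domain is down to {5}, so Dave = 5.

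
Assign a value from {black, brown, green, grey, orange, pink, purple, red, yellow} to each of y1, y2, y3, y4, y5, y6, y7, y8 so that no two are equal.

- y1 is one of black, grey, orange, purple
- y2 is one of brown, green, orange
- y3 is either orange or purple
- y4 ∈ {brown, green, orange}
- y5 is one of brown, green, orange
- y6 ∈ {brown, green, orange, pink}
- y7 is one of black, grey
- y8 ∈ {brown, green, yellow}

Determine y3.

purple

Among the 8 variables, pink fits only y6 (and all 8 values in {black, brown, green, grey, orange, pink, purple, yellow} must be used), so y6 = pink.
Among the 7 still-open variables, yellow fits only y8 (and all 7 values in {black, brown, green, grey, orange, purple, yellow} must be used), so y8 = yellow.
y2, y4, y5 between them cover only {brown, green, orange} — a naked triple. Remove those values from y1, y3.
So y3 = purple.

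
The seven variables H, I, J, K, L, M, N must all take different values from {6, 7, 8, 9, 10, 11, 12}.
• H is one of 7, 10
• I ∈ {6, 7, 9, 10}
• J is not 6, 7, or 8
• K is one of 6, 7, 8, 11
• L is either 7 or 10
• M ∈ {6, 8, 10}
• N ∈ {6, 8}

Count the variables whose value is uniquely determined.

The 7 variables together cover exactly {6, 7, 8, 9, 10, 11, 12} — 7 values for 7 variables — and 12 appears only in J's list, so J = 12.
The 6 still-open variables draw from only 6 values {6, 7, 8, 9, 10, 11}, so each is used; only I can be 9, hence I = 9.
Among the 5 still-open variables, 11 fits only K (and all 5 values in {6, 7, 8, 10, 11} must be used), so K = 11.
H and L share exactly the 2 values {7, 10}; by pigeonhole those values go to them, so strike 7, 10 from M.
Determined: I=9, J=12, K=11. The other variables each still have more than one consistent value. That makes 3.

3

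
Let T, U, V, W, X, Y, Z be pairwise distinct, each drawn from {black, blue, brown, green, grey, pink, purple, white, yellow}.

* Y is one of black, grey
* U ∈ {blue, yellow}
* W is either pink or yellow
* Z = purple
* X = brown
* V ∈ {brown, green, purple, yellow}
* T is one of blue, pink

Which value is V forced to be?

green

X has just one choice, so X = brown. Strike brown from V.
That leaves Z = purple. Eliminate purple elsewhere: V.
T, U, W between them cover only {blue, pink, yellow} — a naked triple. Remove those values from V.
So V = green.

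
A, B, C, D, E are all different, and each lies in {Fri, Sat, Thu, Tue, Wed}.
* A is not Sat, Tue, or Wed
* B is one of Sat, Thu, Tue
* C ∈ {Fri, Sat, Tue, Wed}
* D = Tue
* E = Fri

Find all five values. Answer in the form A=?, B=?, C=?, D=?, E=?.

D has just one choice, so D = Tue. Remove Tue from B, C.
E must be Fri (only option left). Strike Fri from A, C.
A must be Thu (only option left). Eliminate Thu elsewhere: B.
B's domain is down to {Sat}, so B = Sat. Strike Sat from C.
C's domain is down to {Wed}, so C = Wed.

A=Thu, B=Sat, C=Wed, D=Tue, E=Fri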